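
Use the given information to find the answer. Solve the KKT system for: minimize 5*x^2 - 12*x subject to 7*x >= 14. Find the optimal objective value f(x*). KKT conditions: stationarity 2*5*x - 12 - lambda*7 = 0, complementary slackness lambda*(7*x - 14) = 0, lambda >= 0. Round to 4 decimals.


Step 1: Try lambda = 0 (constraint inactive).
x_unc = 12/(2*5) = 1.2
Check: 7*1.2 = 8.4 < 14 -- violated!
Step 2: Constraint must be active: 7*x = 14
x* = 14/7 = 2.0
lambda = (2*5*2.0 - 12)/7 = 1.1429
Step 3: Compute optimal value.
f(x*) = 5*2.0^2 - 12*2.0 = -4.0


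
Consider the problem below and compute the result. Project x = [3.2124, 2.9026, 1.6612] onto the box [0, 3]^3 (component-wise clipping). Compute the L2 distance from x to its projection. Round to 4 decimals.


Project each component onto [0, 3].
clip(3.2124) = 3.0, clip(2.9026) = 2.9026, clip(1.6612) = 1.6612
Projection = [3.0, 2.9026, 1.6612]
Squared diffs: [0.0451, 0.0, 0.0]
Distance = sqrt(0.0451) = 0.2124


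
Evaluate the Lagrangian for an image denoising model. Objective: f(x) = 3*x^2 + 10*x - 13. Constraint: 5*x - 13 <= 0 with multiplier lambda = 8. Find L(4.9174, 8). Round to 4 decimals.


Step 1: Evaluate f(x).
f(4.9174) = 3*4.9174^2 + 10*4.9174 - 13 = 108.7165
Step 2: Evaluate g(x).
g(4.9174) = 5*4.9174 - 13 = 11.587
Step 3: Compute Lagrangian.
L = 108.7165 + 8*11.587 = 201.4125


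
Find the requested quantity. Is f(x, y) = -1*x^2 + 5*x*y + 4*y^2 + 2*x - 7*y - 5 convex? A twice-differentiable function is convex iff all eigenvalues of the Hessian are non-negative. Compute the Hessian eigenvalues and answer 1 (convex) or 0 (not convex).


The Hessian of f(x,y) = -1*x^2 + 5*x*y + 4*y^2 + 2*x - 7*y - 5 is:
H = [[-2, 5], [5, 8]]
Trace = -2 + 8 = 6
Determinant = -2*8 - (5)^2 = -41
Discriminant = (6)^2 - 4*-41 = 200.0
Eigenvalues: lambda_1 = -4.0711, lambda_2 = 10.0711
The function is not convex.

0


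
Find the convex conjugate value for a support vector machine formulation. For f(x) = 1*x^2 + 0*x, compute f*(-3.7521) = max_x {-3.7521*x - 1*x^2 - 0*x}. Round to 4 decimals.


f*(y) = sup_x {y*x - a*x^2 - b*x} = sup_x {(y-b)*x - a*x^2}
FOC: (y - b) - 2a*x = 0 => x* = (y - b)/(2a)
x* = (-3.7521 - 0)/(2*1) = -1.8761
f*(-3.7521) = (y-b)^2/(4a) = (-3.7521 - 0)^2/(4*1)
= 14.0783/4 = 3.5196


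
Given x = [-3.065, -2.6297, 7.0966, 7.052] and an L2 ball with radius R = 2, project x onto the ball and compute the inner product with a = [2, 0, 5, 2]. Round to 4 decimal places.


Step 1: Compute ||x|| (intermediates to 6 decimals).
||x|| = sqrt((-3.065)^2 + (-2.6297)^2 + 7.0966^2 + 7.052^2) = 10.788975
Step 2: Project.
Since ||x|| > R, scale = R/||x|| = 2/10.788975 = 0.185374, proj(x) = scale * x
proj(x) = [-0.568171, -0.487478, 1.315525, 1.307257]
Step 3: Dot product.
a^T * proj(x) = 2*(-0.568171) + 0*(-0.487478) + 5*1.315525 + 2*1.307257 = 8.0558


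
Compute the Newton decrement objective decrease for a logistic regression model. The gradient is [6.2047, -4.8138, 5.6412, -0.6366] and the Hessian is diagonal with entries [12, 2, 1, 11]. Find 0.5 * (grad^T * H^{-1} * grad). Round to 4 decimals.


Step 1: H is diagonal, so H^(-1) * g = [0.5171, -2.4069, 5.6412, -0.0579].
Step 2: g^T H^(-1) g = sum_i g_i^2 / H_ii
  = (6.2047)^2/12 + (-4.8138)^2/2 + (5.6412)^2/1 + (-0.6366)^2/11
  = 3.2082 + 11.5863 + 31.8231 + 0.0368 = 46.6545
Step 3: Objective decrease = 0.5 * g^T H^(-1) g = 23.3273


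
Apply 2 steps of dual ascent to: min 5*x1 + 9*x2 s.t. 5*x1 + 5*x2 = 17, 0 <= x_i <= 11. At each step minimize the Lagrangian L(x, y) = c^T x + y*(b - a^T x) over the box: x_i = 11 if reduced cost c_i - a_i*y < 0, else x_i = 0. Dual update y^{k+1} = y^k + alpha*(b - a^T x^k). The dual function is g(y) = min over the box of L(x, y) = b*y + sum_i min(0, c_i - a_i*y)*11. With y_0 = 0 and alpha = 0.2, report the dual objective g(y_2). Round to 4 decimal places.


Dual ascent for LP: min 5*x1 + 9*x2, 5*x1 + 5*x2 = 17, 0 <= x_i <= 11
Step 1: y^k = 0.0, reduced costs: (5.0, 9.0)
  x^k = (0.0, 0.0), subgradient = b - a^T x = 17.0
  y^{k+1} = 0.0 + 0.2*17.0 = 3.4
Step 2: y^k = 3.4, reduced costs: (-12.0, -8.0)
  x^k = (11.0, 11.0), subgradient = b - a^T x = -93.0
  y^{k+1} = 3.4 + 0.2*-93.0 = -15.2
Dual objective at y_2 = -15.2: reduced costs (81.0, 85.0), box minimizer x = (0.0, 0.0)
g(y_2) = b*y + (c1 - a1*y)*x1 + (c2 - a2*y)*x2 = 17*(-15.2) + 81.0*0.0 + 85.0*0.0 = -258.4 + 0.0 + 0.0 = -258.4


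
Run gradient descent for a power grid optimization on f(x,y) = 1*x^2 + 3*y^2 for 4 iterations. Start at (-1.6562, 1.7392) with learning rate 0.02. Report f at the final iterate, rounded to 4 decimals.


Gradient descent on f(x,y) = 1*x^2 + 3*y^2.
Starting point: (-1.6562, 1.7392), alpha = 0.02
Step 1: grad_x = 2*1*-1.6562 = -3.3124, grad_y = 2*3*1.7392 = 10.4352
  x_1 = -1.6562 - 0.02*-3.3124 = -1.59
  y_1 = 1.7392 - 0.02*10.4352 = 1.5305
Step 2: grad_x = 2*1*-1.59 = -3.1799, grad_y = 2*3*1.5305 = 9.183
  x_2 = -1.59 - 0.02*-3.1799 = -1.5264
  y_2 = 1.5305 - 0.02*9.183 = 1.3468
Step 3: grad_x = 2*1*-1.5264 = -3.0527, grad_y = 2*3*1.3468 = 8.081
  x_3 = -1.5264 - 0.02*-3.0527 = -1.4653
  y_3 = 1.3468 - 0.02*8.081 = 1.1852
Step 4: grad_x = 2*1*-1.4653 = -2.9306, grad_y = 2*3*1.1852 = 7.1113
  x_4 = -1.4653 - 0.02*-2.9306 = -1.4067
  y_4 = 1.1852 - 0.02*7.1113 = 1.043
f(-1.4067, 1.043) = 1*(-1.4067)^2 + 3*1.043^2 = 5.2423


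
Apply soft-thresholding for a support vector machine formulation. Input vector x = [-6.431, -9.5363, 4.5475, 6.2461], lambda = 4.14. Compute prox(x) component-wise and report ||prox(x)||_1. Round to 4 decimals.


Soft-thresholding with lambda = 4.14:
prox(-6.431) = sign(-6.431)*max(|-6.431| - 4.14, 0) = -2.291
prox(-9.5363) = sign(-9.5363)*max(|-9.5363| - 4.14, 0) = -5.3963
prox(4.5475) = sign(4.5475)*max(|4.5475| - 4.14, 0) = 0.4075
prox(6.2461) = sign(6.2461)*max(|6.2461| - 4.14, 0) = 2.1061
prox(x) = [-2.291, -5.3963, 0.4075, 2.1061]
||prox(x)||_1 = 2.291 + 5.3963 + 0.4075 + 2.1061 = 10.2009


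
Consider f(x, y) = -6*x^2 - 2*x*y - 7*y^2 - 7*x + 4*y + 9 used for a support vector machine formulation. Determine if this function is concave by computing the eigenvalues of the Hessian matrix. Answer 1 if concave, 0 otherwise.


The Hessian of f(x,y) = -6*x^2 - 2*x*y - 7*y^2 - 7*x + 4*y + 9 is:
H = [[-12, -2], [-2, -14]]
Trace = -12 - 14 = -26
Determinant = -12*-14 - (-2)^2 = 164
Discriminant = (-26)^2 - 4*164 = 20.0
Eigenvalues: lambda_1 = -15.2361, lambda_2 = -10.7639
The function is concave.

1


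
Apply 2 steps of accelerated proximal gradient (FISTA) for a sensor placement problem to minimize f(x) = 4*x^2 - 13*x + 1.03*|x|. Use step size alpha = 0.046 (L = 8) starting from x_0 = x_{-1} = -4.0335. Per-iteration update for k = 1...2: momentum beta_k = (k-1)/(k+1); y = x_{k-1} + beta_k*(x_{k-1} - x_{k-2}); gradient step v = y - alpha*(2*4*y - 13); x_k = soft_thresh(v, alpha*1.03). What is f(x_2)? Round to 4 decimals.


FISTA on f(x) = 4*x^2 - 13*x + 1.03*|x|
L = 8, alpha = 0.046
Iteration 1: beta = 0.0, y = -4.0335 + 0.0*(-4.0335 + 4.0335) = -4.0335
  grad(y) = -45.268, v = y - alpha*grad = -1.9512
  prox(v) = soft_thresh(-1.9512, 0.0474) = -1.9038
Iteration 2: beta = 0.3333, y = -1.9038 + 0.3333*(-1.9038 + 4.0335) = -1.1939
  grad(y) = -22.5511, v = y - alpha*grad = -0.1565
  prox(v) = soft_thresh(-0.1565, 0.0474) = -0.1092
f(x_2) = 4*(-0.1092)^2 - 13*(-0.1092) + 1.03*|-0.1092| = 1.5791


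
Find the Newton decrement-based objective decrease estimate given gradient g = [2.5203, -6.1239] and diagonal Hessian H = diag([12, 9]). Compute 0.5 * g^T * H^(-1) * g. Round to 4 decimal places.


Step 1: H is diagonal, so H^(-1) * g = [0.21, -0.6804].
Step 2: g^T H^(-1) g = sum_i g_i^2 / H_ii
  = (2.5203)^2/12 + (-6.1239)^2/9
  = 0.5293 + 4.1669 = 4.6962
Step 3: Objective decrease = 0.5 * g^T H^(-1) g = 2.3481


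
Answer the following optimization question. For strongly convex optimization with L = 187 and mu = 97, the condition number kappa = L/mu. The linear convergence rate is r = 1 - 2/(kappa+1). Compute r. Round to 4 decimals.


Step 1: Compute the condition number.
kappa = L/mu = 187/97 = 1.9278
Step 2: Compute the convergence rate.
r = 1 - 2/(kappa + 1) = 1 - 2*mu/(L + mu) = (L - mu)/(L + mu) = 90/284 = 0.3169


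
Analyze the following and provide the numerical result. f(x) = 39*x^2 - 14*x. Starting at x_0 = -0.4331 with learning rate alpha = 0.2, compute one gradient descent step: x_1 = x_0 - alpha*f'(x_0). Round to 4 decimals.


We compute the gradient at x_0 and apply the update.
f'(x) = 78*x - 14
f'(-0.4331) = 78*-0.4331 - 14 = -47.7818
x_1 = -0.4331 - 0.2*-47.7818 = 9.1233


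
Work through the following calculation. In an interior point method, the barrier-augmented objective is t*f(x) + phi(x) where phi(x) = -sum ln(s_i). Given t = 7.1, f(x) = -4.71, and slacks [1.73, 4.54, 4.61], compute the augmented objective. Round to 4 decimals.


Step 1: Compute log-barrier.
ln values: [0.5481, 1.5129, 1.5282]
phi = -(0.5481 + 1.5129 + 1.5282) = -3.5893
Step 2: Compute augmented objective.
t*f(x) = 7.1*-4.71 = -33.441
Total = -33.441 - 3.5893 = -37.0303


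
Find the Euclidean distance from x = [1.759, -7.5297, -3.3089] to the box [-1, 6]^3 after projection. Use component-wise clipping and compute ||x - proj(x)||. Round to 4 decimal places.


Project each component onto [-1, 6].
clip(1.759) = 1.759, clip(-7.5297) = -1.0, clip(-3.3089) = -1.0
Projection = [1.759, -1.0, -1.0]
Squared diffs: [0.0, 42.637, 5.331]
Distance = sqrt(47.968) = 6.9259


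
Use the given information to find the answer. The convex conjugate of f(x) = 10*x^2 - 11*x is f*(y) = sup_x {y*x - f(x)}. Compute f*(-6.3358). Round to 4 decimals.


f*(y) = sup_x {y*x - a*x^2 - b*x} = sup_x {(y-b)*x - a*x^2}
FOC: (y - b) - 2a*x = 0 => x* = (y - b)/(2a)
x* = (-6.3358 + 11)/(2*10) = 0.2332
f*(-6.3358) = (y-b)^2/(4a) = (-6.3358 + 11)^2/(4*10)
= 21.7548/40 = 0.5439


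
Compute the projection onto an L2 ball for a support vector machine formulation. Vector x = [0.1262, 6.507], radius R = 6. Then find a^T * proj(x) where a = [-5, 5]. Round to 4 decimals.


Step 1: Compute ||x|| (intermediates to 6 decimals).
||x|| = sqrt(0.1262^2 + 6.507^2) = 6.508224
Step 2: Project.
Since ||x|| > R, scale = R/||x|| = 6/6.508224 = 0.92191, proj(x) = scale * x
proj(x) = [0.116345, 5.998868]
Step 3: Dot product.
a^T * proj(x) = -5*0.116345 + 5*5.998868 = 29.4126


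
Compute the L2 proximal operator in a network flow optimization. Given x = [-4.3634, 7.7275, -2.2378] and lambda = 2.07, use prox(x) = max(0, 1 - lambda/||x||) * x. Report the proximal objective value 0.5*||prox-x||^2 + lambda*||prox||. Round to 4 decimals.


Step 1: Compute ||x||.
||x|| = 9.1521
Step 2: Compute scaling factor.
scale = max(0, 1 - 2.07/9.1521) = 0.7738
Step 3: prox(x) = [-3.3765, 5.9797, -1.7317]
||prox(x)|| = 7.0821
Step 4: Proximal objective.
0.5*||prox-x||^2 = 2.1425
lambda*||prox|| = 14.6599
Total = 16.8024


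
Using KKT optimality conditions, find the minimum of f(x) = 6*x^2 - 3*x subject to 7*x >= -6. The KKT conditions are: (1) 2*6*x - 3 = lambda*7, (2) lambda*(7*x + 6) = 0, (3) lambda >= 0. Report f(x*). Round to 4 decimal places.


Step 1: Try lambda = 0 (constraint inactive).
Stationarity: 2*6*x - 3 = 0
x* = 3/(2*6) = 0.25
Check constraint: 7*0.25 = 1.75 >= -6 -- satisfied.
Step 2: Compute optimal value.
f(x*) = 6*0.25^2 - 3*0.25 = -0.375


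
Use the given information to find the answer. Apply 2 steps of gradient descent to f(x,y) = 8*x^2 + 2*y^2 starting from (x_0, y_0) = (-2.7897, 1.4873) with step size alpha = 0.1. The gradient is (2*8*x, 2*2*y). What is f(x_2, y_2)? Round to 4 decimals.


Gradient descent on f(x,y) = 8*x^2 + 2*y^2.
Starting point: (-2.7897, 1.4873), alpha = 0.1
Step 1: grad_x = 2*8*-2.7897 = -44.6352, grad_y = 2*2*1.4873 = 5.9492
  x_1 = -2.7897 - 0.1*-44.6352 = 1.6738
  y_1 = 1.4873 - 0.1*5.9492 = 0.8924
Step 2: grad_x = 2*8*1.6738 = 26.7811, grad_y = 2*2*0.8924 = 3.5695
  x_2 = 1.6738 - 0.1*26.7811 = -1.0043
  y_2 = 0.8924 - 0.1*3.5695 = 0.5354
f(-1.0043, 0.5354) = 8*(-1.0043)^2 + 2*0.5354^2 = 8.6422


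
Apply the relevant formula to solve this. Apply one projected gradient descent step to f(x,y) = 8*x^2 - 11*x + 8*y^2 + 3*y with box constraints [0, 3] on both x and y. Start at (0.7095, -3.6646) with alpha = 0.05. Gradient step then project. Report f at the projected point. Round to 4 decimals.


Step 1: Compute gradient at (0.7095, -3.6646).
grad_x = 2*8*0.7095 - 11 = 0.352
grad_y = 2*8*-3.6646 + 3 = -55.6336
Step 2: Gradient step.
x_raw = 0.7095 - 0.05*0.352 = 0.6919
y_raw = -3.6646 - 0.05*-55.6336 = -0.8829
Step 3: Project onto [0, 3].
x_proj = clip(0.6919) = 0.6919
y_proj = clip(-0.8829) = 0.0
Step 4: Evaluate f.
f(0.6919, 0.0) = -3.7811


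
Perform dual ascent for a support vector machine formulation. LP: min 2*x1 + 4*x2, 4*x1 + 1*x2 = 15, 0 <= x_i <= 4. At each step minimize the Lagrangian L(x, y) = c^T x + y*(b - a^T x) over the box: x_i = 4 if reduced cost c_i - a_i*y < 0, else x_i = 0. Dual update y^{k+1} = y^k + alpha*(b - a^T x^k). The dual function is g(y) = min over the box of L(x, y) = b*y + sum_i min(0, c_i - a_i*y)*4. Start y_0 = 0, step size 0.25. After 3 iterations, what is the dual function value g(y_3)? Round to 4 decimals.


Dual ascent for LP: min 2*x1 + 4*x2, 4*x1 + 1*x2 = 15, 0 <= x_i <= 4
Step 1: y^k = 0.0, reduced costs: (2.0, 4.0)
  x^k = (0.0, 0.0), subgradient = b - a^T x = 15.0
  y^{k+1} = 0.0 + 0.25*15.0 = 3.75
Step 2: y^k = 3.75, reduced costs: (-13.0, 0.25)
  x^k = (4.0, 0.0), subgradient = b - a^T x = -1.0
  y^{k+1} = 3.75 + 0.25*-1.0 = 3.5
Step 3: y^k = 3.5, reduced costs: (-12.0, 0.5)
  x^k = (4.0, 0.0), subgradient = b - a^T x = -1.0
  y^{k+1} = 3.5 + 0.25*-1.0 = 3.25
Dual objective at y_3 = 3.25: reduced costs (-11.0, 0.75), box minimizer x = (4.0, 0.0)
g(y_3) = b*y + (c1 - a1*y)*x1 + (c2 - a2*y)*x2 = 15*3.25 + (-11.0)*4.0 + 0.75*0.0 = 48.75 - 44.0 + 0.0 = 4.75


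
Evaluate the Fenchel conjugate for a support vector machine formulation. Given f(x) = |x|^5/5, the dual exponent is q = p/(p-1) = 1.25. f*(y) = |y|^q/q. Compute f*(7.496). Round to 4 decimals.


The conjugate exponent q satisfies 1/p + 1/q = 1.
p = 5, so q = 5/(5 - 1) = 1.25
|y|^q = 7.496^1.25 = 12.4033
f*(7.496) = 12.4033 / 1.25 = 9.9226


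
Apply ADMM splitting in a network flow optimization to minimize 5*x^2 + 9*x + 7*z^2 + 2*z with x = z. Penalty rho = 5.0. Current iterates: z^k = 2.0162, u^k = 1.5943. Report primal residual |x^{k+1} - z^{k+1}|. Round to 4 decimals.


ADMM iteration with rho = 5.0, z^k = 2.0162, u^k = 1.5943
Step 1: x-update.
Minimize 5*x^2 + 9*x + (5.0/2)*(x - 2.0162 + 1.5943)^2
FOC: (2*5 + 5.0)*x = -9 + 5.0*(2.0162 - 1.5943)
x^{k+1} = -0.4594
Step 2: z-update.
Minimize 7*z^2 + 2*z + (5.0/2)*(-0.4594 - z + 1.5943)^2
FOC: (2*7 + 5.0)*z = -2 + 5.0*(-0.4594 + 1.5943)
z^{k+1} = 0.1934
Step 3: u-update.
u^{k+1} = 1.5943 - 0.4594 - 0.1934 = 0.9415
Step 4: Primal residual = |-0.4594 - 0.1934| = 0.6528


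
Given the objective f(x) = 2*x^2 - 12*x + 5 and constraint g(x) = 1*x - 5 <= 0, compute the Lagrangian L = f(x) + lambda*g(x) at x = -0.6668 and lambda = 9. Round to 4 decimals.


Step 1: Evaluate f(x).
f(-0.6668) = 2*(-0.6668)^2 - 12*(-0.6668) + 5 = 13.8908
Step 2: Evaluate g(x).
g(-0.6668) = 1*-0.6668 - 5 = -5.6668
Step 3: Compute Lagrangian.
L = 13.8908 + 9*-5.6668 = -37.1104


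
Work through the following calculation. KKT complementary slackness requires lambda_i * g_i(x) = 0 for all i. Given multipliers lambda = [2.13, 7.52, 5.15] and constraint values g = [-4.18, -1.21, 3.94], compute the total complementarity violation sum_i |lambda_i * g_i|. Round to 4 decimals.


KKT complementary slackness check:
lambda_1 * g_1 = 2.13 * -4.18 = -8.9034
lambda_2 * g_2 = 7.52 * -1.21 = -9.0992
lambda_3 * g_3 = 5.15 * 3.94 = 20.291
Total violation = 8.9034 + 9.0992 + 20.291 = 38.2936


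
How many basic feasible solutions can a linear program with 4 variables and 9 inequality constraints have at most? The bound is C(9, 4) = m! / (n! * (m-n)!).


Each vertex corresponds to some choice of n active constraints out of m, so the number of vertices is at most C(m, n) = m! / (n!(m-n)!).
m = 9, n = 4
Numerator: 9 * 8 * 7 * 6
Denominator: 4! = 24
C(9, 4) = 126


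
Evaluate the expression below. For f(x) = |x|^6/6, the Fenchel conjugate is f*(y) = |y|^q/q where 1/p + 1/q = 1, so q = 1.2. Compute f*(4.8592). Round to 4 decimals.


The conjugate exponent q satisfies 1/p + 1/q = 1.
p = 6, so q = 6/(6 - 1) = 1.2
|y|^q = 4.8592^1.2 = 6.6662
f*(4.8592) = 6.6662 / 1.2 = 5.5552


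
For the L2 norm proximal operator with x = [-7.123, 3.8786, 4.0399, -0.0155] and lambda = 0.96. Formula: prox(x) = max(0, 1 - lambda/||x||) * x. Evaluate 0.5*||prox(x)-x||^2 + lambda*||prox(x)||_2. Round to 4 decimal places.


Step 1: Compute ||x||.
||x|| = 9.061
Step 2: Compute scaling factor.
scale = max(0, 1 - 0.96/9.061) = 0.8941
Step 3: prox(x) = [-6.3683, 3.4677, 3.6119, -0.0139]
||prox(x)|| = 8.101
Step 4: Proximal objective.
0.5*||prox-x||^2 = 0.4608
lambda*||prox|| = 7.777
Total = 8.2378


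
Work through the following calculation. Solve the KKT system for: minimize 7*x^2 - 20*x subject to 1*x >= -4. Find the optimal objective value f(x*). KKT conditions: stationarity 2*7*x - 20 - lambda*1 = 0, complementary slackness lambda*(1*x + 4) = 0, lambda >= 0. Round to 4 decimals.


Step 1: Try lambda = 0 (constraint inactive).
Stationarity: 2*7*x - 20 = 0
x* = 20/(2*7) = 10/7 = 1.4286 (rounded; the exact value 10/7 is used below)
Check constraint: 1*1.4286 = 1.4286 >= -4 -- satisfied.
Step 2: Compute optimal value.
f(x*) = 7*(10/7)^2 - 20*(10/7) = -14.2857


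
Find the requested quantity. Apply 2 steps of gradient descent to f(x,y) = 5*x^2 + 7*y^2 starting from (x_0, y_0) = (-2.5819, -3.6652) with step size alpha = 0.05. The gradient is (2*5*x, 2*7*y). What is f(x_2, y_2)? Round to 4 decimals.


Gradient descent on f(x,y) = 5*x^2 + 7*y^2.
Starting point: (-2.5819, -3.6652), alpha = 0.05
Step 1: grad_x = 2*5*-2.5819 = -25.819, grad_y = 2*7*-3.6652 = -51.3128
  x_1 = -2.5819 - 0.05*-25.819 = -1.291
  y_1 = -3.6652 - 0.05*-51.3128 = -1.0996
Step 2: grad_x = 2*5*-1.291 = -12.9095, grad_y = 2*7*-1.0996 = -15.3938
  x_2 = -1.291 - 0.05*-12.9095 = -0.6455
  y_2 = -1.0996 - 0.05*-15.3938 = -0.3299
f(-0.6455, -0.3299) = 5*(-0.6455)^2 + 7*(-0.3299)^2 = 2.8449


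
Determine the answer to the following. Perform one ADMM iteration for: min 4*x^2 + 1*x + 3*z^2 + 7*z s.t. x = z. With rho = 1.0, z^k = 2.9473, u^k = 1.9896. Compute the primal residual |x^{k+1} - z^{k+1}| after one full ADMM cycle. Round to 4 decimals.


ADMM iteration with rho = 1.0, z^k = 2.9473, u^k = 1.9896
Step 1: x-update.
Minimize 4*x^2 + 1*x + (1.0/2)*(x - 2.9473 + 1.9896)^2
FOC: (2*4 + 1.0)*x = -1 + 1.0*(2.9473 - 1.9896)
x^{k+1} = -0.0047
Step 2: z-update.
Minimize 3*z^2 + 7*z + (1.0/2)*(-0.0047 - z + 1.9896)^2
FOC: (2*3 + 1.0)*z = -7 + 1.0*(-0.0047 + 1.9896)
z^{k+1} = -0.7164
Step 3: u-update.
u^{k+1} = 1.9896 - 0.0047 + 0.7164 = 2.7013
Step 4: Primal residual = |-0.0047 + 0.7164| = 0.7117


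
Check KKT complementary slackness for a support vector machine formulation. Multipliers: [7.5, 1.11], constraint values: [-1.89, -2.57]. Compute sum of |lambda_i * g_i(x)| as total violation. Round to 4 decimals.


KKT complementary slackness check:
lambda_1 * g_1 = 7.5 * -1.89 = -14.175
lambda_2 * g_2 = 1.11 * -2.57 = -2.8527
Total violation = 14.175 + 2.8527 = 17.0277


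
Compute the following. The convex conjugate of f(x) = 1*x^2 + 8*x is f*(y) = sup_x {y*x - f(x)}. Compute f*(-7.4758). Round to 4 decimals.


f*(y) = sup_x {y*x - a*x^2 - b*x} = sup_x {(y-b)*x - a*x^2}
FOC: (y - b) - 2a*x = 0 => x* = (y - b)/(2a)
x* = (-7.4758 - 8)/(2*1) = -7.7379
f*(-7.4758) = (y-b)^2/(4a) = (-7.4758 - 8)^2/(4*1)
= 239.5004/4 = 59.8751


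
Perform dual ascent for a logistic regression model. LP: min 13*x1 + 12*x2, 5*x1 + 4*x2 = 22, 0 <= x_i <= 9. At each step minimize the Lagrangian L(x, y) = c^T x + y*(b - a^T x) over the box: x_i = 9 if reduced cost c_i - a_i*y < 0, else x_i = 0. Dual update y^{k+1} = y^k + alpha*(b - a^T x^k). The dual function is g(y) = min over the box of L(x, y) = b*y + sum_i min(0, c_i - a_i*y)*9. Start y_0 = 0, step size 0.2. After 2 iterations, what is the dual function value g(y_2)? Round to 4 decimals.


Dual ascent for LP: min 13*x1 + 12*x2, 5*x1 + 4*x2 = 22, 0 <= x_i <= 9
Step 1: y^k = 0.0, reduced costs: (13.0, 12.0)
  x^k = (0.0, 0.0), subgradient = b - a^T x = 22.0
  y^{k+1} = 0.0 + 0.2*22.0 = 4.4
Step 2: y^k = 4.4, reduced costs: (-9.0, -5.6)
  x^k = (9.0, 9.0), subgradient = b - a^T x = -59.0
  y^{k+1} = 4.4 + 0.2*-59.0 = -7.4
Dual objective at y_2 = -7.4: reduced costs (50.0, 41.6), box minimizer x = (0.0, 0.0)
g(y_2) = b*y + (c1 - a1*y)*x1 + (c2 - a2*y)*x2 = 22*(-7.4) + 50.0*0.0 + 41.6*0.0 = -162.8 + 0.0 + 0.0 = -162.8


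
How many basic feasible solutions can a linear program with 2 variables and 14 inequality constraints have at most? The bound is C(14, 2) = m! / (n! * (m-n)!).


Each vertex corresponds to some choice of n active constraints out of m, so the number of vertices is at most C(m, n) = m! / (n!(m-n)!).
m = 14, n = 2
Numerator: 14 * 13
Denominator: 2! = 2
C(14, 2) = 91


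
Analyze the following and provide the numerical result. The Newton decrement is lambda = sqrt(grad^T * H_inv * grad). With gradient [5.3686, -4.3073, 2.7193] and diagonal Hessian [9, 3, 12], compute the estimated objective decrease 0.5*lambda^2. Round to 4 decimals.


Step 1: H is diagonal, so H^(-1) * g = [0.5965, -1.4358, 0.2266].
Step 2: g^T H^(-1) g = sum_i g_i^2 / H_ii
  = (5.3686)^2/9 + (-4.3073)^2/3 + (2.7193)^2/12
  = 3.2024 + 6.1843 + 0.6162 = 10.0029
Step 3: Objective decrease = 0.5 * g^T H^(-1) g = 5.0015


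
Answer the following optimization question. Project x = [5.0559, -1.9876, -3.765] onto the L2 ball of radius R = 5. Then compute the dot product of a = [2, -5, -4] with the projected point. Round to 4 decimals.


Step 1: Compute ||x|| (intermediates to 6 decimals).
||x|| = sqrt(5.0559^2 + (-1.9876)^2 + (-3.765)^2) = 6.609683
Step 2: Project.
Since ||x|| > R, scale = R/||x|| = 5/6.609683 = 0.756466, proj(x) = scale * x
proj(x) = [3.824616, -1.503552, -2.848094]
Step 3: Dot product.
a^T * proj(x) = 2*3.824616 - 5*(-1.503552) - 4*(-2.848094) = 26.5594


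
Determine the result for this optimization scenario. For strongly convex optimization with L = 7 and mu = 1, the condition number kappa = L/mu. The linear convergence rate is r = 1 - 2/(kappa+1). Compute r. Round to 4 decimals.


Step 1: Compute the condition number.
kappa = L/mu = 7/1 = 7.0
Step 2: Compute the convergence rate.
r = 1 - 2/(kappa + 1) = 1 - 2*mu/(L + mu) = (L - mu)/(L + mu) = 6/8 = 0.75


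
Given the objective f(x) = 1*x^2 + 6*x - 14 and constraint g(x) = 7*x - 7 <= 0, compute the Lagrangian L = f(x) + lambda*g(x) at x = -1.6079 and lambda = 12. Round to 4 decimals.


Step 1: Evaluate f(x).
f(-1.6079) = 1*(-1.6079)^2 + 6*(-1.6079) - 14 = -21.0621
Step 2: Evaluate g(x).
g(-1.6079) = 7*-1.6079 - 7 = -18.2553
Step 3: Compute Lagrangian.
L = -21.0621 + 12*-18.2553 = -240.1257


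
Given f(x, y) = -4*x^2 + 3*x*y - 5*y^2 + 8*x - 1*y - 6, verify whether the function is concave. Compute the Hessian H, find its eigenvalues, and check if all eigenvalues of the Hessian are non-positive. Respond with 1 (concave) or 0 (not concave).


The Hessian of f(x,y) = -4*x^2 + 3*x*y - 5*y^2 + 8*x - 1*y - 6 is:
H = [[-8, 3], [3, -10]]
Trace = -8 - 10 = -18
Determinant = -8*-10 - (3)^2 = 71
Discriminant = (-18)^2 - 4*71 = 40.0
Eigenvalues: lambda_1 = -12.1623, lambda_2 = -5.8377
The function is concave.

1


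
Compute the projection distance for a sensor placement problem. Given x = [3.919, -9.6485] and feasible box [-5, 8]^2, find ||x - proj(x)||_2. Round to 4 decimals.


Project each component onto [-5, 8].
clip(3.919) = 3.919, clip(-9.6485) = -5.0
Projection = [3.919, -5.0]
Squared diffs: [0.0, 21.6086]
Distance = sqrt(21.6086) = 4.6485


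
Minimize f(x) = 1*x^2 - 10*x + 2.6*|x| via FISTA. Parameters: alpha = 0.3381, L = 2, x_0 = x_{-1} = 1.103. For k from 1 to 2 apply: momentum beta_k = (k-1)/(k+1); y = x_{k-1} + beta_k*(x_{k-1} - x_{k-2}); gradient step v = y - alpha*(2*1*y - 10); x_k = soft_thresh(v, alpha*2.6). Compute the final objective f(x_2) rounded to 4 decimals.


FISTA on f(x) = 1*x^2 - 10*x + 2.6*|x|
L = 2, alpha = 0.3381
Iteration 1: beta = 0.0, y = 1.103 + 0.0*(1.103 - 1.103) = 1.103
  grad(y) = -7.794, v = y - alpha*grad = 3.7382
  prox(v) = soft_thresh(3.7382, 0.8791) = 2.8591
Iteration 2: beta = 0.3333, y = 2.8591 + 0.3333*(2.8591 - 1.103) = 3.4445
  grad(y) = -3.1111, v = y - alpha*grad = 4.4963
  prox(v) = soft_thresh(4.4963, 0.8791) = 3.6173
f(x_2) = 1*3.6173^2 - 10*3.6173 + 2.6*|3.6173| = -13.6832


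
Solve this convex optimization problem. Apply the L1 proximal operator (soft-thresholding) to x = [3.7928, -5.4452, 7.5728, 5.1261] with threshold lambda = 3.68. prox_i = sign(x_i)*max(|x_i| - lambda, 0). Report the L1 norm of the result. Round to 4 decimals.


Soft-thresholding with lambda = 3.68:
prox(3.7928) = sign(3.7928)*max(|3.7928| - 3.68, 0) = 0.1128
prox(-5.4452) = sign(-5.4452)*max(|-5.4452| - 3.68, 0) = -1.7652
prox(7.5728) = sign(7.5728)*max(|7.5728| - 3.68, 0) = 3.8928
prox(5.1261) = sign(5.1261)*max(|5.1261| - 3.68, 0) = 1.4461
prox(x) = [0.1128, -1.7652, 3.8928, 1.4461]
||prox(x)||_1 = 0.1128 + 1.7652 + 3.8928 + 1.4461 = 7.2169


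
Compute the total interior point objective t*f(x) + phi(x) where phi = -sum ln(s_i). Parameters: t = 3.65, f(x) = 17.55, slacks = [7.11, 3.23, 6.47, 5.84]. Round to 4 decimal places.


Step 1: Compute log-barrier.
ln values: [1.9615, 1.1725, 1.8672, 1.7647]
phi = -(1.9615 + 1.1725 + 1.8672 + 1.7647) = -6.7659
Step 2: Compute augmented objective.
t*f(x) = 3.65*17.55 = 64.0575
Total = 64.0575 - 6.7659 = 57.2916


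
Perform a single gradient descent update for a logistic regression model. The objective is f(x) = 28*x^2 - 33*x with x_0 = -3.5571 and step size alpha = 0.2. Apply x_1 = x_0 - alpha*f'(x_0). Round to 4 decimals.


We compute the gradient at x_0 and apply the update.
f'(x) = 56*x - 33
f'(-3.5571) = 56*-3.5571 - 33 = -232.1976
x_1 = -3.5571 - 0.2*-232.1976 = 42.8824


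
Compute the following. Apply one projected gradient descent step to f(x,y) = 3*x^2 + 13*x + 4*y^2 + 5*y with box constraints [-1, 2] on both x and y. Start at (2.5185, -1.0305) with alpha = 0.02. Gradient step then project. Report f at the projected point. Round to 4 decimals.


Step 1: Compute gradient at (2.5185, -1.0305).
grad_x = 2*3*2.5185 + 13 = 28.111
grad_y = 2*4*-1.0305 + 5 = -3.244
Step 2: Gradient step.
x_raw = 2.5185 - 0.02*28.111 = 1.9563
y_raw = -1.0305 - 0.02*-3.244 = -0.9656
Step 3: Project onto [-1, 2].
x_proj = clip(1.9563) = 1.9563
y_proj = clip(-0.9656) = -0.9656
Step 4: Evaluate f.
f(1.9563, -0.9656) = 35.8143


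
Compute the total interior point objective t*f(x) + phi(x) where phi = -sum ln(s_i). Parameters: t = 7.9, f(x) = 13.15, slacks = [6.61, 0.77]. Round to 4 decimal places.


Step 1: Compute log-barrier.
ln values: [1.8886, -0.2614]
phi = -(1.8886 - 0.2614) = -1.6272
Step 2: Compute augmented objective.
t*f(x) = 7.9*13.15 = 103.885
Total = 103.885 - 1.6272 = 102.2578


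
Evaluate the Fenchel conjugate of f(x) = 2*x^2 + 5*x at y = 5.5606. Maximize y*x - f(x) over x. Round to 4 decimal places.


f*(y) = sup_x {y*x - a*x^2 - b*x} = sup_x {(y-b)*x - a*x^2}
FOC: (y - b) - 2a*x = 0 => x* = (y - b)/(2a)
x* = (5.5606 - 5)/(2*2) = 0.1402
f*(5.5606) = (y-b)^2/(4a) = (5.5606 - 5)^2/(4*2)
= 0.3143/8 = 0.0393


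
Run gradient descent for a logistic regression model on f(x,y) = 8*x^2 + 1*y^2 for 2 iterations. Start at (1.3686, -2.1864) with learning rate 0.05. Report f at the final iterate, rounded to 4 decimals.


Gradient descent on f(x,y) = 8*x^2 + 1*y^2.
Starting point: (1.3686, -2.1864), alpha = 0.05
Step 1: grad_x = 2*8*1.3686 = 21.8976, grad_y = 2*1*-2.1864 = -4.3728
  x_1 = 1.3686 - 0.05*21.8976 = 0.2737
  y_1 = -2.1864 - 0.05*-4.3728 = -1.9678
Step 2: grad_x = 2*8*0.2737 = 4.3795, grad_y = 2*1*-1.9678 = -3.9355
  x_2 = 0.2737 - 0.05*4.3795 = 0.0547
  y_2 = -1.9678 - 0.05*-3.9355 = -1.771
f(0.0547, -1.771) = 8*0.0547^2 + 1*(-1.771)^2 = 3.1604


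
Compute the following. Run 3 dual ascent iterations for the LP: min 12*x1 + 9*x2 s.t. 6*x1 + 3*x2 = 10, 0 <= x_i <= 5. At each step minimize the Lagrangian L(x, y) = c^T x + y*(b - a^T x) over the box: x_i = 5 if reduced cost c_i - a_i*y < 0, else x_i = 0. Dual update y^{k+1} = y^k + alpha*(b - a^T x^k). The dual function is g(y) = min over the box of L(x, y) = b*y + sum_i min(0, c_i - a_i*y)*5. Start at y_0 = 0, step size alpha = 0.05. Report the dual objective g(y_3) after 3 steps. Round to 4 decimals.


Dual ascent for LP: min 12*x1 + 9*x2, 6*x1 + 3*x2 = 10, 0 <= x_i <= 5
Step 1: y^k = 0.0, reduced costs: (12.0, 9.0)
  x^k = (0.0, 0.0), subgradient = b - a^T x = 10.0
  y^{k+1} = 0.0 + 0.05*10.0 = 0.5
Step 2: y^k = 0.5, reduced costs: (9.0, 7.5)
  x^k = (0.0, 0.0), subgradient = b - a^T x = 10.0
  y^{k+1} = 0.5 + 0.05*10.0 = 1.0
Step 3: y^k = 1.0, reduced costs: (6.0, 6.0)
  x^k = (0.0, 0.0), subgradient = b - a^T x = 10.0
  y^{k+1} = 1.0 + 0.05*10.0 = 1.5
Dual objective at y_3 = 1.5: reduced costs (3.0, 4.5), box minimizer x = (0.0, 0.0)
g(y_3) = b*y + (c1 - a1*y)*x1 + (c2 - a2*y)*x2 = 10*1.5 + 3.0*0.0 + 4.5*0.0 = 15.0 + 0.0 + 0.0 = 15.0


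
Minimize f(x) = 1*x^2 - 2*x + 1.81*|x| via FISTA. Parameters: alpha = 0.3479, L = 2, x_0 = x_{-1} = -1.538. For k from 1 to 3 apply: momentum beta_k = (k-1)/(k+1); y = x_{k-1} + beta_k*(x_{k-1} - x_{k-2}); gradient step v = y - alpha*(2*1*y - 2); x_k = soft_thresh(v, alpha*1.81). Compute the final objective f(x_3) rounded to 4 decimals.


FISTA on f(x) = 1*x^2 - 2*x + 1.81*|x|
L = 2, alpha = 0.3479
Iteration 1: beta = 0.0, y = -1.538 + 0.0*(-1.538 + 1.538) = -1.538
  grad(y) = -5.076, v = y - alpha*grad = 0.2279
  prox(v) = soft_thresh(0.2279, 0.6297) = 0.0
Iteration 2: beta = 0.3333, y = 0.0 + 0.3333*(0.0 + 1.538) = 0.5127
  grad(y) = -0.9747, v = y - alpha*grad = 0.8518
  prox(v) = soft_thresh(0.8518, 0.6297) = 0.2221
Iteration 3: beta = 0.5, y = 0.2221 + 0.5*(0.2221 - 0.0) = 0.3331
  grad(y) = -1.3338, v = y - alpha*grad = 0.7971
  prox(v) = soft_thresh(0.7971, 0.6297) = 0.1674
f(x_3) = 1*0.1674^2 - 2*0.1674 + 1.81*|0.1674| = -0.0038


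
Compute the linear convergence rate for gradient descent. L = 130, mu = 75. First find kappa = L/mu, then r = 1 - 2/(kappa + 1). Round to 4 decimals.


Step 1: Compute the condition number.
kappa = L/mu = 130/75 = 1.7333
Step 2: Compute the convergence rate.
r = 1 - 2/(kappa + 1) = 1 - 2*mu/(L + mu) = (L - mu)/(L + mu) = 55/205 = 0.2683


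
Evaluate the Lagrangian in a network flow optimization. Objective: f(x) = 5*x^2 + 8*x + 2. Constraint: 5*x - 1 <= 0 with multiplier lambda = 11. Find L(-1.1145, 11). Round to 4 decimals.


Step 1: Evaluate f(x).
f(-1.1145) = 5*(-1.1145)^2 + 8*(-1.1145) + 2 = -0.7054
Step 2: Evaluate g(x).
g(-1.1145) = 5*-1.1145 - 1 = -6.5725
Step 3: Compute Lagrangian.
L = -0.7054 + 11*-6.5725 = -73.0029


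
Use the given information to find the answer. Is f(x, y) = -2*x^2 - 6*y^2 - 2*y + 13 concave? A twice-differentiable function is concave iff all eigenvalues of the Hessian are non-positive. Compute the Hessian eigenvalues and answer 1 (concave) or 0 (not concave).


The Hessian of f(x,y) = -2*x^2 - 6*y^2 - 2*y + 13 is:
H = [[-4, 0], [0, -12]]
Trace = -4 - 12 = -16
Determinant = -4*-12 - (0)^2 = 48
Discriminant = (-16)^2 - 4*48 = 64.0
Eigenvalues: lambda_1 = -12.0, lambda_2 = -4.0
The function is concave.

1


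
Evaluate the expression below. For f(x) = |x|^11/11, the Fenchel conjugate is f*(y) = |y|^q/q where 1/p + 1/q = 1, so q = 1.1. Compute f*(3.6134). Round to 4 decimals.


The conjugate exponent q satisfies 1/p + 1/q = 1.
p = 11, so q = 11/(11 - 1) = 1.1
|y|^q = 3.6134^1.1 = 4.1087
f*(3.6134) = 4.1087 / 1.1 = 3.7352


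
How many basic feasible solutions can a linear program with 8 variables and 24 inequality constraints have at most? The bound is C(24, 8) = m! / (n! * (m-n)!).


Each vertex corresponds to some choice of n active constraints out of m, so the number of vertices is at most C(m, n) = m! / (n!(m-n)!).
m = 24, n = 8
Numerator: 24 * 23 * 22 * 21 * 20 * 19 * 18 * 17
Denominator: 8! = 40320
C(24, 8) = 735471


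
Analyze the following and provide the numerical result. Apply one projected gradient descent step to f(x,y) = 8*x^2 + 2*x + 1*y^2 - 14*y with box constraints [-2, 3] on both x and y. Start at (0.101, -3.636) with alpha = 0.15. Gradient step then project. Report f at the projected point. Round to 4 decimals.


Step 1: Compute gradient at (0.101, -3.636).
grad_x = 2*8*0.101 + 2 = 3.616
grad_y = 2*1*-3.636 - 14 = -21.272
Step 2: Gradient step.
x_raw = 0.101 - 0.15*3.616 = -0.4414
y_raw = -3.636 - 0.15*-21.272 = -0.4452
Step 3: Project onto [-2, 3].
x_proj = clip(-0.4414) = -0.4414
y_proj = clip(-0.4452) = -0.4452
Step 4: Evaluate f.
f(-0.4414, -0.4452) = 7.1069


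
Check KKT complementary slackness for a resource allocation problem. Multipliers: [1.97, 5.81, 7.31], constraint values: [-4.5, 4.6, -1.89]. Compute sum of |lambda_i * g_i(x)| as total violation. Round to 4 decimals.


KKT complementary slackness check:
lambda_1 * g_1 = 1.97 * -4.5 = -8.865
lambda_2 * g_2 = 5.81 * 4.6 = 26.726
lambda_3 * g_3 = 7.31 * -1.89 = -13.8159
Total violation = 8.865 + 26.726 + 13.8159 = 49.4069


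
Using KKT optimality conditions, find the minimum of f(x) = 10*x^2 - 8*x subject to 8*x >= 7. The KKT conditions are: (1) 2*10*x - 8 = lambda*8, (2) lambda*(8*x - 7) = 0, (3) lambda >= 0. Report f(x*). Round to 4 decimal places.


Step 1: Try lambda = 0 (constraint inactive).
x_unc = 8/(2*10) = 0.4
Check: 8*0.4 = 3.2 < 7 -- violated!
Step 2: Constraint must be active: 8*x = 7
x* = 7/8 = 0.875
lambda = (2*10*0.875 - 8)/8 = 1.1875
Step 3: Compute optimal value.
f(x*) = 10*0.875^2 - 8*0.875 = 0.6563


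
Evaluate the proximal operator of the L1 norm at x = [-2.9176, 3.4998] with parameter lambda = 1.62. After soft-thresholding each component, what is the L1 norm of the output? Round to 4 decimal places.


Soft-thresholding with lambda = 1.62:
prox(-2.9176) = sign(-2.9176)*max(|-2.9176| - 1.62, 0) = -1.2976
prox(3.4998) = sign(3.4998)*max(|3.4998| - 1.62, 0) = 1.8798
prox(x) = [-1.2976, 1.8798]
||prox(x)||_1 = 1.2976 + 1.8798 = 3.1774


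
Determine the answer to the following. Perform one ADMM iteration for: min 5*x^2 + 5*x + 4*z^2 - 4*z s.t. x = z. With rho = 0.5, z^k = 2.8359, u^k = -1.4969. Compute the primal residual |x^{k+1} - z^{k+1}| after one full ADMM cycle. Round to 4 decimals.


ADMM iteration with rho = 0.5, z^k = 2.8359, u^k = -1.4969
Step 1: x-update.
Minimize 5*x^2 + 5*x + (0.5/2)*(x - 2.8359 - 1.4969)^2
FOC: (2*5 + 0.5)*x = -5 + 0.5*(2.8359 + 1.4969)
x^{k+1} = -0.2699
Step 2: z-update.
Minimize 4*z^2 - 4*z + (0.5/2)*(-0.2699 - z - 1.4969)^2
FOC: (2*4 + 0.5)*z = 4 + 0.5*(-0.2699 - 1.4969)
z^{k+1} = 0.3667
Step 3: u-update.
u^{k+1} = -1.4969 - 0.2699 - 0.3667 = -2.1334
Step 4: Primal residual = |-0.2699 - 0.3667| = 0.6365


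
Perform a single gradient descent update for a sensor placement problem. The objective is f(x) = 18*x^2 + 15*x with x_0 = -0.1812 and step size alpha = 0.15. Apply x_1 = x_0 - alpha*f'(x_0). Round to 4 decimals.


We compute the gradient at x_0 and apply the update.
f'(x) = 36*x + 15
f'(-0.1812) = 36*-0.1812 + 15 = 8.4768
x_1 = -0.1812 - 0.15*8.4768 = -1.4527


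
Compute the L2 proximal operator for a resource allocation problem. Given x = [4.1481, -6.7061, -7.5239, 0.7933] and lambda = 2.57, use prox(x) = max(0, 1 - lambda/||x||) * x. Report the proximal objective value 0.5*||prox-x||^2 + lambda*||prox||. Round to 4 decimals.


Step 1: Compute ||x||.
||x|| = 10.9278
Step 2: Compute scaling factor.
scale = max(0, 1 - 2.57/10.9278) = 0.7648
Step 3: prox(x) = [3.1726, -5.129, -5.7544, 0.6067]
||prox(x)|| = 8.3578
Step 4: Proximal objective.
0.5*||prox-x||^2 = 3.3025
lambda*||prox|| = 21.4795
Total = 24.782


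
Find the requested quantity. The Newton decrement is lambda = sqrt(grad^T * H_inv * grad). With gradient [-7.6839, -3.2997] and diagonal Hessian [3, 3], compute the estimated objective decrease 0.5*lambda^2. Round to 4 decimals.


Step 1: H is diagonal, so H^(-1) * g = [-2.5613, -1.0999].
Step 2: g^T H^(-1) g = sum_i g_i^2 / H_ii
  = (-7.6839)^2/3 + (-3.2997)^2/3
  = 19.6808 + 3.6293 = 23.3101
Step 3: Objective decrease = 0.5 * g^T H^(-1) g = 11.6551


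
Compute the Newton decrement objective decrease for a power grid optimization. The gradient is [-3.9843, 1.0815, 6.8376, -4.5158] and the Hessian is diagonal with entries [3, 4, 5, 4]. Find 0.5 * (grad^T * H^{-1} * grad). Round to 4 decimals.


Step 1: H is diagonal, so H^(-1) * g = [-1.3281, 0.2704, 1.3675, -1.129].
Step 2: g^T H^(-1) g = sum_i g_i^2 / H_ii
  = (-3.9843)^2/3 + (1.0815)^2/4 + (6.8376)^2/5 + (-4.5158)^2/4
  = 5.2915 + 0.2924 + 9.3506 + 5.0981 = 20.0326
Step 3: Objective decrease = 0.5 * g^T H^(-1) g = 10.0163


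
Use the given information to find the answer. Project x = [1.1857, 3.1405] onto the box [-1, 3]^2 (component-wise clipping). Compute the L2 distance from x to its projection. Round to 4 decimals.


Project each component onto [-1, 3].
clip(1.1857) = 1.1857, clip(3.1405) = 3.0
Projection = [1.1857, 3.0]
Squared diffs: [0.0, 0.0197]
Distance = sqrt(0.0197) = 0.1405


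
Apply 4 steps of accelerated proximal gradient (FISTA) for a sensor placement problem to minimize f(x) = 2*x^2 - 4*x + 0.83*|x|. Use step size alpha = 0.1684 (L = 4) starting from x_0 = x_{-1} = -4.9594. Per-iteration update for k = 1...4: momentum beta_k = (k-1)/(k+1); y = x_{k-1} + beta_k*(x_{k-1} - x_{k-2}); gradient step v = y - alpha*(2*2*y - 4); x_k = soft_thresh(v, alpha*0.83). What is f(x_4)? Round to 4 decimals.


FISTA on f(x) = 2*x^2 - 4*x + 0.83*|x|
L = 4, alpha = 0.1684
Iteration 1: beta = 0.0, y = -4.9594 + 0.0*(-4.9594 + 4.9594) = -4.9594
  grad(y) = -23.8376, v = y - alpha*grad = -0.9451
  prox(v) = soft_thresh(-0.9451, 0.1398) = -0.8054
Iteration 2: beta = 0.3333, y = -0.8054 + 0.3333*(-0.8054 + 4.9594) = 0.5793
  grad(y) = -1.6828, v = y - alpha*grad = 0.8627
  prox(v) = soft_thresh(0.8627, 0.1398) = 0.7229
Iteration 3: beta = 0.5, y = 0.7229 + 0.5*(0.7229 + 0.8054) = 1.4871
  grad(y) = 1.9482, v = y - alpha*grad = 1.159
  prox(v) = soft_thresh(1.159, 0.1398) = 1.0192
Iteration 4: beta = 0.6, y = 1.0192 + 0.6*(1.0192 - 0.7229) = 1.197
  grad(y) = 0.7879, v = y - alpha*grad = 1.0643
  prox(v) = soft_thresh(1.0643, 0.1398) = 0.9245
f(x_4) = 2*0.9245^2 - 4*0.9245 + 0.83*|0.9245| = -1.2213


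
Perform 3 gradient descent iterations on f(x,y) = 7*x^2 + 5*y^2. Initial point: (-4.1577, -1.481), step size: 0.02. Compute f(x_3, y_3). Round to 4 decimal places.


Gradient descent on f(x,y) = 7*x^2 + 5*y^2.
Starting point: (-4.1577, -1.481), alpha = 0.02
Step 1: grad_x = 2*7*-4.1577 = -58.2078, grad_y = 2*5*-1.481 = -14.81
  x_1 = -4.1577 - 0.02*-58.2078 = -2.9935
  y_1 = -1.481 - 0.02*-14.81 = -1.1848
Step 2: grad_x = 2*7*-2.9935 = -41.9096, grad_y = 2*5*-1.1848 = -11.848
  x_2 = -2.9935 - 0.02*-41.9096 = -2.1554
  y_2 = -1.1848 - 0.02*-11.848 = -0.9478
Step 3: grad_x = 2*7*-2.1554 = -30.1749, grad_y = 2*5*-0.9478 = -9.4784
  x_3 = -2.1554 - 0.02*-30.1749 = -1.5519
  y_3 = -0.9478 - 0.02*-9.4784 = -0.7583
f(-1.5519, -0.7583) = 7*(-1.5519)^2 + 5*(-0.7583)^2 = 19.7326


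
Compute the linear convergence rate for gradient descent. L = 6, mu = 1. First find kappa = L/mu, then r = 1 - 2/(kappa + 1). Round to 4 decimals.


Step 1: Compute the condition number.
kappa = L/mu = 6/1 = 6.0
Step 2: Compute the convergence rate.
r = 1 - 2/(kappa + 1) = 1 - 2*mu/(L + mu) = (L - mu)/(L + mu) = 5/7 = 0.7143


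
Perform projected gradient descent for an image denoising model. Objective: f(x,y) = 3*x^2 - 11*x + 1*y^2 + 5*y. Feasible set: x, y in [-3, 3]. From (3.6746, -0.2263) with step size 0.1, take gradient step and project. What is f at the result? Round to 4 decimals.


Step 1: Compute gradient at (3.6746, -0.2263).
grad_x = 2*3*3.6746 - 11 = 11.0476
grad_y = 2*1*-0.2263 + 5 = 4.5474
Step 2: Gradient step.
x_raw = 3.6746 - 0.1*11.0476 = 2.5698
y_raw = -0.2263 - 0.1*4.5474 = -0.681
Step 3: Project onto [-3, 3].
x_proj = clip(2.5698) = 2.5698
y_proj = clip(-0.681) = -0.681
Step 4: Evaluate f.
f(2.5698, -0.681) = -11.3974
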